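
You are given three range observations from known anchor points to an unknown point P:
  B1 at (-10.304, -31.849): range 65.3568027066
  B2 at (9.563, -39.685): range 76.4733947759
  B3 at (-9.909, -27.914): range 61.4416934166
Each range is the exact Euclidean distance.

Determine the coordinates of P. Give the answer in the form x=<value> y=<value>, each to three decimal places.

eq1: (x + 10.304)² + (y + 31.849)² = 65.3568027066²
eq2: (x − 9.563)² + (y + 39.685)² = 76.4733947759²
eq3: (x + 9.909)² + (y + 27.914)² = 61.4416934166²
eq3−eq1, eq3−eq2 (x²,y² cancel):
  -0.790·x − 7.870·y = -253.278430
  38.944·x − 23.542·y = -1284.127902
det = -0.790·-23.542 − -7.870·38.944 = 325.087460
x = (-253.278430·-23.542 − -7.870·-1284.127902) / 325.087460 = -12.745511
y = (-0.790·-1284.127902 − -253.278430·38.944) / 325.087460 = 33.462183

x=-12.746 y=33.462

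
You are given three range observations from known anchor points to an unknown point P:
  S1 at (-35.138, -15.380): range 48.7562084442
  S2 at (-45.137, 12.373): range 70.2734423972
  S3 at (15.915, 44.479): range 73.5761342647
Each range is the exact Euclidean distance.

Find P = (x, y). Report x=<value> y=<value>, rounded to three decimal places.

eq1: (x + 35.138)² + (y + 15.380)² = 48.7562084442²
eq2: (x + 45.137)² + (y − 12.373)² = 70.2734423972²
eq3: (x − 15.915)² + (y − 44.479)² = 73.5761342647²
eq3−eq2, eq3−eq1 (x²,y² cancel):
  -122.104·x − 64.212·y = 433.862059
  -102.106·x − 119.718·y = 2275.834449
det = -122.104·-119.718 − -64.212·-102.106 = 8061.616200
x = (433.862059·-119.718 − -64.212·2275.834449) / 8061.616200 = 11.684355
y = (-122.104·2275.834449 − 433.862059·-102.106) / 8061.616200 = -28.975402

x=11.684 y=-28.975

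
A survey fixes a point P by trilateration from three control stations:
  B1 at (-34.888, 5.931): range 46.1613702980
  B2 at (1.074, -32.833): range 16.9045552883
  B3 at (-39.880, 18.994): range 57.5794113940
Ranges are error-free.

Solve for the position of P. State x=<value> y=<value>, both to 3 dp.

eq1: (x + 34.888)² + (y − 5.931)² = 46.1613702980²
eq2: (x − 1.074)² + (y + 32.833)² = 16.9045552883²
eq3: (x + 39.880)² + (y − 18.994)² = 57.5794113940²
eq2−eq1, eq2−eq3 (x²,y² cancel):
  -71.924·x + 77.528·y = -1671.918178
  -81.908·x + 103.654·y = -2157.597556
det = -71.924·103.654 − 77.528·-81.908 = -1105.046872
x = (-1671.918178·103.654 − 77.528·-2157.597556) / -1105.046872 = 5.453871
y = (-71.924·-2157.597556 − -1671.918178·-81.908) / -1105.046872 = -16.505700

x=5.454 y=-16.506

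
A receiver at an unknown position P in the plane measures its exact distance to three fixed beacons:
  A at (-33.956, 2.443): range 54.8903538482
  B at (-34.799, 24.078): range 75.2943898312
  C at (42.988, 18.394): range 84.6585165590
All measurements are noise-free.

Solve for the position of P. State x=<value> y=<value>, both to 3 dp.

x=-10.534 y=-47.199

eq1: (x + 33.956)² + (y − 2.443)² = 54.8903538482²
eq2: (x + 34.799)² + (y − 24.078)² = 75.2943898312²
eq3: (x − 42.988)² + (y − 18.394)² = 84.6585165590²
eq2−eq3, eq2−eq1 (x²,y² cancel):
  155.574·x − 11.368·y = -1102.232391
  1.686·x − 43.270·y = 2024.551894
det = 155.574·-43.270 − -11.368·1.686 = -6712.520532
x = (-1102.232391·-43.270 − -11.368·2024.551894) / -6712.520532 = -10.533853
y = (155.574·2024.551894 − -1102.232391·1.686) / -6712.520532 = -47.199260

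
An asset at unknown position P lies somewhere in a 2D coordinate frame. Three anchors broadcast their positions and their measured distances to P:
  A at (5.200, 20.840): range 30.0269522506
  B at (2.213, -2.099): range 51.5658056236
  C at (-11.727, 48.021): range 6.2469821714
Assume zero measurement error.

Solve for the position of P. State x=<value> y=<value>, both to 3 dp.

x=-5.539 y=48.881

eq1: (x − 5.200)² + (y − 20.840)² = 30.0269522506²
eq2: (x − 2.213)² + (y + 2.099)² = 51.5658056236²
eq3: (x + 11.727)² + (y − 48.021)² = 6.2469821714²
eq3−eq1, eq3−eq2 (x²,y² cancel):
  33.854·x − 54.362·y = -2844.786445
  27.880·x − 100.240·y = -5054.243323
det = 33.854·-100.240 − -54.362·27.880 = -1877.912400
x = (-2844.786445·-100.240 − -54.362·-5054.243323) / -1877.912400 = -5.539458
y = (33.854·-5054.243323 − -2844.786445·27.880) / -1877.912400 = 48.880718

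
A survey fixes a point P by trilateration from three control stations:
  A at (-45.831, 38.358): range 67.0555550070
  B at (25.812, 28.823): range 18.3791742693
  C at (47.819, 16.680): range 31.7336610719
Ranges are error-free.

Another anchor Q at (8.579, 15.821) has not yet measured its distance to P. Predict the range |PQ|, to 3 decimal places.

eq1: (x + 45.831)² + (y − 38.358)² = 67.0555550070²
eq2: (x − 25.812)² + (y − 28.823)² = 18.3791742693²
eq3: (x − 47.819)² + (y − 16.680)² = 31.7336610719²
eq1−eq3, eq1−eq2 (x²,y² cancel):
  187.300·x − 43.356·y = 2482.484648
  143.286·x − 19.070·y = 2083.861358
det = 187.300·-19.070 − -43.356·143.286 = 2640.496816
x = (2482.484648·-19.070 − -43.356·2083.861358) / 2640.496816 = 16.287431
y = (187.300·2083.861358 − 2482.484648·143.286) / 2640.496816 = 13.104328
|P − Q| = √((16.287431 − 8.579)² + (13.104328 − 15.821)²) = 8.173140

8.173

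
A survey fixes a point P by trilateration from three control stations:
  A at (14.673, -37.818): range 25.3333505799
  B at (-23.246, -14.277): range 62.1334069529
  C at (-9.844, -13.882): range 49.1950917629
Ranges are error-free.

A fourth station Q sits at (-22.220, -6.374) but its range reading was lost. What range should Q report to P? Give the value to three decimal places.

eq1: (x − 14.673)² + (y + 37.818)² = 25.3333505799²
eq2: (x + 23.246)² + (y + 14.277)² = 62.1334069529²
eq3: (x + 9.844)² + (y + 13.882)² = 49.1950917629²
eq2−eq3, eq2−eq1 (x²,y² cancel):
  26.804·x + 0.790·y = 985.808221
  75.838·x − 47.082·y = 4120.070416
det = 26.804·-47.082 − 0.790·75.838 = -1321.897948
x = (985.808221·-47.082 − 0.790·4120.070416) / -1321.897948 = 37.573762
y = (26.804·4120.070416 − 985.808221·75.838) / -1321.897948 = -26.985929
|P − Q| = √((37.573762 − -22.220)² + (-26.985929 − -6.374)²) = 63.246704

63.247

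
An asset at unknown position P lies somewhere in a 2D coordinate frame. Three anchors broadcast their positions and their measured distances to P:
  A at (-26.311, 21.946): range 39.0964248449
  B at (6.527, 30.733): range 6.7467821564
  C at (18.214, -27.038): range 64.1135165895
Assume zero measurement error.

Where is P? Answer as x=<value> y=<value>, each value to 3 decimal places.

x=9.959 y=36.542

eq1: (x + 26.311)² + (y − 21.946)² = 39.0964248449²
eq2: (x − 6.527)² + (y − 30.733)² = 6.7467821564²
eq3: (x − 18.214)² + (y + 27.038)² = 64.1135165895²
eq1−eq3, eq1−eq2 (x²,y² cancel):
  89.050·x − 97.968·y = -2693.104971
  65.676·x + 17.574·y = 1296.234747
det = 89.050·17.574 − -97.968·65.676 = 7999.111068
x = (-2693.104971·17.574 − -97.968·1296.234747) / 7999.111068 = 9.958719
y = (89.050·1296.234747 − -2693.104971·65.676) / 7999.111068 = 36.541819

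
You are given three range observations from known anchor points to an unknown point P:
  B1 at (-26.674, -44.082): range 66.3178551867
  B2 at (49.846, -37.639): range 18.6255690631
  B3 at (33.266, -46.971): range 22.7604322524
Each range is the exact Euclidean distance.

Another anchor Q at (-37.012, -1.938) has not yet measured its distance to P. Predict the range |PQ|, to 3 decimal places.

eq1: (x + 26.674)² + (y + 44.082)² = 66.3178551867²
eq2: (x − 49.846)² + (y + 37.639)² = 18.6255690631²
eq3: (x − 33.266)² + (y + 46.971)² = 22.7604322524²
eq1−eq2, eq1−eq3 (x²,y² cancel):
  153.040·x + 12.886·y = 5297.739131
  119.880·x − 5.778·y = 4538.197237
det = 153.040·-5.778 − 12.886·119.880 = -2429.038800
x = (5297.739131·-5.778 − 12.886·4538.197237) / -2429.038800 = 36.676872
y = (153.040·4538.197237 − 5297.739131·119.880) / -2429.038800 = -24.467595
|P − Q| = √((36.676872 − -37.012)² + (-24.467595 − -1.938)²) = 77.056035

77.056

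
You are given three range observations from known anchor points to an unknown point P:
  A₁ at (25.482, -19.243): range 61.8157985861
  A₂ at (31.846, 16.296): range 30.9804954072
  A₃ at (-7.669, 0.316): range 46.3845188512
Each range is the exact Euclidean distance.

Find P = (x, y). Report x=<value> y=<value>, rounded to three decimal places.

eq1: (x − 25.482)² + (y + 19.243)² = 61.8157985861²
eq2: (x − 31.846)² + (y − 16.296)² = 30.9804954072²
eq3: (x + 7.669)² + (y − 0.316)² = 46.3845188512²
eq1−eq2, eq1−eq3 (x²,y² cancel):
  12.728·x + 71.078·y = 3121.503818
  -66.302·x + 39.118·y = 708.957410
det = 12.728·39.118 − 71.078·-66.302 = 5210.507460
x = (3121.503818·39.118 − 71.078·708.957410) / 5210.507460 = 13.763671
y = (12.728·708.957410 − 3121.503818·-66.302) / 5210.507460 = 41.451923

x=13.764 y=41.452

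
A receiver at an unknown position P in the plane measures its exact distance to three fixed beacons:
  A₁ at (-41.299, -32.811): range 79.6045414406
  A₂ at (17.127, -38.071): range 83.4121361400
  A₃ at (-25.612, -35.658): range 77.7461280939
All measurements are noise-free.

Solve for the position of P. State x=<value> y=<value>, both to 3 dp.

x=-10.551 y=40.615

eq1: (x + 41.299)² + (y + 32.811)² = 79.6045414406²
eq2: (x − 17.127)² + (y + 38.071)² = 83.4121361400²
eq3: (x + 25.612)² + (y + 35.658)² = 77.7461280939²
eq1−eq2, eq1−eq3 (x²,y² cancel):
  116.852·x − 10.520·y = -1660.135389
  31.374·x − 5.694·y = -562.279030
det = 116.852·-5.694 − -10.520·31.374 = -335.300808
x = (-1660.135389·-5.694 − -10.520·-562.279030) / -335.300808 = -10.550632
y = (116.852·-562.279030 − -1660.135389·31.374) / -335.300808 = 40.615296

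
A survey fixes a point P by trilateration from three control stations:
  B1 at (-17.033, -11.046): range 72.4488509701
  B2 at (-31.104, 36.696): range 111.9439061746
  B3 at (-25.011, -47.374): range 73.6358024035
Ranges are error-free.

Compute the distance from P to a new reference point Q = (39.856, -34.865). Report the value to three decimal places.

11.207

eq1: (x + 17.033)² + (y + 11.046)² = 72.4488509701²
eq2: (x + 31.104)² + (y − 36.696)² = 111.9439061746²
eq3: (x + 25.011)² + (y + 47.374)² = 73.6358024035²
eq3−eq1, eq3−eq2 (x²,y² cancel):
  15.956·x + 72.656·y = -2284.313403
  -12.186·x + 168.140·y = -7664.997499
det = 15.956·168.140 − 72.656·-12.186 = 3568.227856
x = (-2284.313403·168.140 − 72.656·-7664.997499) / 3568.227856 = 48.434015
y = (15.956·-7664.997499 − -2284.313403·-12.186) / 3568.227856 = -42.076725
|P − Q| = √((48.434015 − 39.856)² + (-42.076725 − -34.865)²) = 11.206754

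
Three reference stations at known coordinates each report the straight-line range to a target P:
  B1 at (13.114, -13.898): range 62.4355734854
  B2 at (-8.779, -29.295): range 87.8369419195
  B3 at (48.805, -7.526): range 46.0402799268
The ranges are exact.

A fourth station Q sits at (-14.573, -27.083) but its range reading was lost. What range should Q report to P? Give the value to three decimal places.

90.008

eq1: (x − 13.114)² + (y + 13.898)² = 62.4355734854²
eq2: (x + 8.779)² + (y + 29.295)² = 87.8369419195²
eq3: (x − 48.805)² + (y + 7.526)² = 46.0402799268²
eq3−eq1, eq3−eq2 (x²,y² cancel):
  -71.382·x − 12.744·y = -3851.930762
  -115.168·x − 43.538·y = -7098.921825
det = -71.382·-43.538 − -12.744·-115.168 = 1640.128524
x = (-3851.930762·-43.538 − -12.744·-7098.921825) / 1640.128524 = 47.091859
y = (-71.382·-7098.921825 − -3851.930762·-115.168) / 1640.128524 = 38.482396
|P − Q| = √((47.091859 − -14.573)² + (38.482396 − -27.083)²) = 90.007644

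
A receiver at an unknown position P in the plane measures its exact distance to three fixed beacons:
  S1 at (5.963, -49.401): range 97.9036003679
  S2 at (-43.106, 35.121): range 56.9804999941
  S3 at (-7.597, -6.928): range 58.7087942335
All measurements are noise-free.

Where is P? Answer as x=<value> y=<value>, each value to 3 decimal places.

x=12.331 y=48.295

eq1: (x − 5.963)² + (y + 49.401)² = 97.9036003679²
eq2: (x + 43.106)² + (y − 35.121)² = 56.9804999941²
eq3: (x + 7.597)² + (y + 6.928)² = 58.7087942335²
eq3−eq2, eq3−eq1 (x²,y² cancel):
  -71.018·x + 84.098·y = 3185.845425
  27.120·x − 84.946·y = -3768.087868
det = -71.018·-84.946 − 84.098·27.120 = 3751.957268
x = (3185.845425·-84.946 − 84.098·-3768.087868) / 3751.957268 = 12.330585
y = (-71.018·-3768.087868 − 3185.845425·27.120) / 3751.957268 = 48.295309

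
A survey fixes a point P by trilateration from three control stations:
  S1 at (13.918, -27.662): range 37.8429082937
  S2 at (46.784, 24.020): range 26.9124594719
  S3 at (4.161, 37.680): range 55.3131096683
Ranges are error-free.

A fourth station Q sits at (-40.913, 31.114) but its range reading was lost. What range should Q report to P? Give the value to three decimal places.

eq1: (x − 13.918)² + (y + 27.662)² = 37.8429082937²
eq2: (x − 46.784)² + (y − 24.020)² = 26.9124594719²
eq3: (x − 4.161)² + (y − 37.680)² = 55.3131096683²
eq2−eq3, eq2−eq1 (x²,y² cancel):
  -85.246·x + 27.320·y = -3663.866361
  -65.732·x − 103.364·y = -2514.611321
det = -85.246·-103.364 − 27.320·-65.732 = 10607.165784
x = (-3663.866361·-103.364 − 27.320·-2514.611321) / 10607.165784 = 42.180076
y = (-85.246·-2514.611321 − -3663.866361·-65.732) / 10607.165784 = -2.495738
|P − Q| = √((42.180076 − -40.913)² + (-2.495738 − 31.114)²) = 89.632995

89.633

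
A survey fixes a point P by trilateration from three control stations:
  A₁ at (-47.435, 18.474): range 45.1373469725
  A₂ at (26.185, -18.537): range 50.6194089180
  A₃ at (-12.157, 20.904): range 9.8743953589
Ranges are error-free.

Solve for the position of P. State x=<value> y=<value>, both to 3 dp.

eq1: (x + 47.435)² + (y − 18.474)² = 45.1373469725²
eq2: (x − 26.185)² + (y + 18.537)² = 50.6194089180²
eq3: (x + 12.157)² + (y − 20.904)² = 9.8743953589²
eq1−eq3, eq1−eq2 (x²,y² cancel):
  70.556·x + 4.860·y = -66.721628
  147.240·x − 74.022·y = -2087.037774
det = 70.556·-74.022 − 4.860·147.240 = -5938.282632
x = (-66.721628·-74.022 − 4.860·-2087.037774) / -5938.282632 = -2.539770
y = (70.556·-2087.037774 − -66.721628·147.240) / -5938.282632 = 23.142877

x=-2.540 y=23.143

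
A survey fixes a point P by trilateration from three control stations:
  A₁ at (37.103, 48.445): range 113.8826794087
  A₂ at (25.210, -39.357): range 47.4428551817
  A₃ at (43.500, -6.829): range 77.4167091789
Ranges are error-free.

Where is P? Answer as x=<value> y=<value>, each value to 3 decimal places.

x=-21.156 y=-49.408

eq1: (x − 37.103)² + (y − 48.445)² = 113.8826794087²
eq2: (x − 25.210)² + (y + 39.357)² = 47.4428551817²
eq3: (x − 43.500)² + (y + 6.829)² = 77.4167091789²
eq2−eq3, eq2−eq1 (x²,y² cancel):
  36.580·x + 65.056·y = -3988.154660
  23.786·x + 175.604·y = -9179.407077
det = 36.580·175.604 − 65.056·23.786 = 4876.172304
x = (-3988.154660·175.604 − 65.056·-9179.407077) / 4876.172304 = -21.156021
y = (36.580·-9179.407077 − -3988.154660·23.786) / 4876.172304 = -49.407701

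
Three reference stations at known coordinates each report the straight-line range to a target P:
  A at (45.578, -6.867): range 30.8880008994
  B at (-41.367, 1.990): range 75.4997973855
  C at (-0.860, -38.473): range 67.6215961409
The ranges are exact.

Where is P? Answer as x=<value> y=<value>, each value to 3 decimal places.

eq1: (x − 45.578)² + (y + 6.867)² = 30.8880008994²
eq2: (x + 41.367)² + (y − 1.990)² = 75.4997973855²
eq3: (x + 0.860)² + (y + 38.473)² = 67.6215961409²
eq1−eq2, eq1−eq3 (x²,y² cancel):
  -173.890·x + 17.714·y = -5155.471790
  -92.876·x − 63.212·y = -4262.210109
det = -173.890·-63.212 − 17.714·-92.876 = 12637.140144
x = (-5155.471790·-63.212 − 17.714·-4262.210109) / 12637.140144 = 31.762604
y = (-173.890·-4262.210109 − -5155.471790·-92.876) / 12637.140144 = 20.759137

x=31.763 y=20.759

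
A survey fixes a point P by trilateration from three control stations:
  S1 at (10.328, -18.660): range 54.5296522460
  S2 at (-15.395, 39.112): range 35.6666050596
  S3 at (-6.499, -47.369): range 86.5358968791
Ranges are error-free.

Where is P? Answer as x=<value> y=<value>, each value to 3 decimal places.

x=20.034 y=34.999

eq1: (x − 10.328)² + (y + 18.660)² = 54.5296522460²
eq2: (x + 15.395)² + (y − 39.112)² = 35.6666050596²
eq3: (x + 6.499)² + (y + 47.369)² = 86.5358968791²
eq2−eq3, eq2−eq1 (x²,y² cancel):
  17.792·x − 172.962·y = -5697.050139
  51.446·x − 115.544·y = -3013.267643
det = 17.792·-115.544 − -172.962·51.446 = 6842.444204
x = (-5697.050139·-115.544 − -172.962·-3013.267643) / 6842.444204 = 20.033655
y = (17.792·-3013.267643 − -5697.050139·51.446) / 6842.444204 = 34.998953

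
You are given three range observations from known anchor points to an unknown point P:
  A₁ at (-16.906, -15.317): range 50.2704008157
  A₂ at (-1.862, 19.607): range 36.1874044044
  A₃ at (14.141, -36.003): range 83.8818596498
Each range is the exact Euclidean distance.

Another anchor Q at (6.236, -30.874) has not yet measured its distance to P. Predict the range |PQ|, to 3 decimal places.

eq1: (x + 16.906)² + (y + 15.317)² = 50.2704008157²
eq2: (x + 1.862)² + (y − 19.607)² = 36.1874044044²
eq3: (x − 14.141)² + (y + 36.003)² = 83.8818596498²
eq1−eq2, eq1−eq3 (x²,y² cancel):
  30.088·x + 69.848·y = 1085.063129
  62.094·x − 41.372·y = -3533.292615
det = 30.088·-41.372 − 69.848·62.094 = -5581.942448
x = (1085.063129·-41.372 − 69.848·-3533.292615) / -5581.942448 = -36.170597
y = (30.088·-3533.292615 − 1085.063129·62.094) / -5581.942448 = 31.115623
|P − Q| = √((-36.170597 − 6.236)² + (31.115623 − -30.874)²) = 75.106810

75.107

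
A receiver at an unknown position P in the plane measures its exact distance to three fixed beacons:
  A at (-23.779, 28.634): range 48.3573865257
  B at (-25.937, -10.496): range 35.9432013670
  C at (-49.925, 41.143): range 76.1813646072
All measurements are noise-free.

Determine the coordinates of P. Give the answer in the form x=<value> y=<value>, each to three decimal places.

x=9.750 y=-6.212

eq1: (x + 23.779)² + (y − 28.634)² = 48.3573865257²
eq2: (x + 25.937)² + (y + 10.496)² = 35.9432013670²
eq3: (x + 49.925)² + (y − 41.143)² = 76.1813646072²
eq2−eq1, eq2−eq3 (x²,y² cancel):
  4.316·x + 78.260·y = -444.070295
  -47.976·x + 103.278·y = -1109.328500
det = 4.316·103.278 − 78.260·-47.976 = 4200.349608
x = (-444.070295·103.278 − 78.260·-1109.328500) / 4200.349608 = 9.749988
y = (4.316·-1109.328500 − -444.070295·-47.976) / 4200.349608 = -6.212002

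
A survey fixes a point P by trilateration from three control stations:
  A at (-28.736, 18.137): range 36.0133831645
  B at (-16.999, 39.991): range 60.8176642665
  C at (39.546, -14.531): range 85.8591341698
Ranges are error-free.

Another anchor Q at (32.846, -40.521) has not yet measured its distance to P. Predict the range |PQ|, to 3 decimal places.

83.700

eq1: (x + 28.736)² + (y − 18.137)² = 36.0133831645²
eq2: (x + 16.999)² + (y − 39.991)² = 60.8176642665²
eq3: (x − 39.546)² + (y + 14.531)² = 85.8591341698²
eq1−eq3, eq1−eq2 (x²,y² cancel):
  136.564·x − 65.336·y = -5454.499541
  23.474·x + 43.708·y = -1668.286903
det = 136.564·43.708 − -65.336·23.474 = 7502.636576
x = (-5454.499541·43.708 − -65.336·-1668.286903) / 7502.636576 = -46.304317
y = (136.564·-1668.286903 − -5454.499541·23.474) / 7502.636576 = -13.300526
|P − Q| = √((-46.304317 − 32.846)² + (-13.300526 − -40.521)²) = 83.700220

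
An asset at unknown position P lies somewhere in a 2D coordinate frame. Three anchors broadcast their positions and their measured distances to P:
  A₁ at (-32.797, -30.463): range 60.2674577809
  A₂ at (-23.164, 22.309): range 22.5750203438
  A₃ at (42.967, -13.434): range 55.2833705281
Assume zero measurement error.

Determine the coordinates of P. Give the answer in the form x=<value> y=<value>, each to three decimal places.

x=-0.660 y=20.521

eq1: (x + 32.797)² + (y + 30.463)² = 60.2674577809²
eq2: (x + 23.164)² + (y − 22.309)² = 22.5750203438²
eq3: (x − 42.967)² + (y + 13.434)² = 55.2833705281²
eq2−eq1, eq2−eq3 (x²,y² cancel):
  -19.266·x − 105.544·y = -2153.159723
  132.262·x − 71.486·y = -1554.246445
det = -19.266·-71.486 − -105.544·132.262 = 15336.709804
x = (-2153.159723·-71.486 − -105.544·-1554.246445) / 15336.709804 = -0.659895
y = (-19.266·-1554.246445 − -2153.159723·132.262) / 15336.709804 = 20.521046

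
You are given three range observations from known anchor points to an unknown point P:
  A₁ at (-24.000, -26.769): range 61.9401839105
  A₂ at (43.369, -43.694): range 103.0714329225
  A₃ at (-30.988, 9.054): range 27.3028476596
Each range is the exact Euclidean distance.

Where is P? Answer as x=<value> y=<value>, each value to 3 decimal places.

x=-23.003 y=35.163

eq1: (x + 24.000)² + (y + 26.769)² = 61.9401839105²
eq2: (x − 43.369)² + (y + 43.694)² = 103.0714329225²
eq3: (x + 30.988)² + (y − 9.054)² = 27.3028476596²
eq2−eq3, eq2−eq1 (x²,y² cancel):
  -148.714·x + 105.496·y = 7130.470057
  -134.738·x + 33.850·y = 4289.677466
det = -148.714·33.850 − 105.496·-134.738 = 9180.351148
x = (7130.470057·33.850 − 105.496·4289.677466) / 9180.351148 = -23.003194
y = (-148.714·4289.677466 − 7130.470057·-134.738) / 9180.351148 = 35.163163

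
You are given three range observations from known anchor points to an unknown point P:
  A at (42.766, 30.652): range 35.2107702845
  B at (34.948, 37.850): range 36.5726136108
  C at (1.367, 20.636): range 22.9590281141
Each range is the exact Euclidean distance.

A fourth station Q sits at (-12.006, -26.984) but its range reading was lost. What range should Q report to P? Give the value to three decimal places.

44.300

eq1: (x − 42.766)² + (y − 30.652)² = 35.2107702845²
eq2: (x − 34.948)² + (y − 37.850)² = 36.5726136108²
eq3: (x − 1.367)² + (y − 20.636)² = 22.9590281141²
eq2−eq1, eq2−eq3 (x²,y² cancel):
  15.636·x − 14.396·y = 212.248378
  -67.162·x − 34.428·y = -1415.832925
det = 15.636·-34.428 − -14.396·-67.162 = -1505.180360
x = (212.248378·-34.428 − -14.396·-1415.832925) / -1505.180360 = 18.396213
y = (15.636·-1415.832925 − 212.248378·-67.162) / -1505.180360 = 5.237205
|P − Q| = √((18.396213 − -12.006)² + (5.237205 − -26.984)²) = 44.300119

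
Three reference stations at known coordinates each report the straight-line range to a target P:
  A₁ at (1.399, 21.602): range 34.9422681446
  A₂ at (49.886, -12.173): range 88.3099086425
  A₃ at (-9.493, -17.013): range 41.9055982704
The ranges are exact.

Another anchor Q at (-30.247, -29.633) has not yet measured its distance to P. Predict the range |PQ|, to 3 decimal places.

47.206

eq1: (x − 1.399)² + (y − 21.602)² = 34.9422681446²
eq2: (x − 49.886)² + (y + 12.173)² = 88.3099086425²
eq3: (x + 9.493)² + (y + 17.013)² = 41.9055982704²
eq2−eq1, eq2−eq3 (x²,y² cancel):
  -96.974·x + 67.550·y = 4409.486541
  -118.758·x − 9.680·y = 3785.325091
det = -96.974·-9.680 − 67.550·-118.758 = 8960.811220
x = (4409.486541·-9.680 − 67.550·3785.325091) / 8960.811220 = -33.298608
y = (-96.974·3785.325091 − 4409.486541·-118.758) / 8960.811220 = 17.474276
|P − Q| = √((-33.298608 − -30.247)² + (17.474276 − -29.633)²) = 47.206014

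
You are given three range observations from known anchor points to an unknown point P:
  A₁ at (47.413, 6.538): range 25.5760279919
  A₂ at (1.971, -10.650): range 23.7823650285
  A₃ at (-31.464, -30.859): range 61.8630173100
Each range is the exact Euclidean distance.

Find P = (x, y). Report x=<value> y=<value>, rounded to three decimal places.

x=25.379 y=-6.448

eq1: (x − 47.413)² + (y − 6.538)² = 25.5760279919²
eq2: (x − 1.971)² + (y + 10.650)² = 23.7823650285²
eq3: (x + 31.464)² + (y + 30.859)² = 61.8630173100²
eq1−eq3, eq1−eq2 (x²,y² cancel):
  -157.754·x − 74.794·y = -3521.376539
  -90.884·x − 34.376·y = -2084.898351
det = -157.754·-34.376 − -74.794·-90.884 = -1374.626392
x = (-3521.376539·-34.376 − -74.794·-2084.898351) / -1374.626392 = 25.379294
y = (-157.754·-2084.898351 − -3521.376539·-90.884) / -1374.626392 = -6.448493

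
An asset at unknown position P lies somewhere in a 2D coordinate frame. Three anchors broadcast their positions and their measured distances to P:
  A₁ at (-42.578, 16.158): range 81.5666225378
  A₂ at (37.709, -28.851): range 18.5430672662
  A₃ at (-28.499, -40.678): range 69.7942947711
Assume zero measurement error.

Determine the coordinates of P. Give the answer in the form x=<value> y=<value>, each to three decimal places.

eq1: (x + 42.578)² + (y − 16.158)² = 81.5666225378²
eq2: (x − 37.709)² + (y + 28.851)² = 18.5430672662²
eq3: (x + 28.499)² + (y + 40.678)² = 69.7942947711²
eq2−eq3, eq2−eq1 (x²,y² cancel):
  -132.416·x − 23.654·y = -4314.854436
  -160.574·x + 90.018·y = -6489.650403
det = -132.416·90.018 − -23.654·-160.574 = -15718.040884
x = (-4314.854436·90.018 − -23.654·-6489.650403) / -15718.040884 = 34.477627
y = (-132.416·-6489.650403 − -4314.854436·-160.574) / -15718.040884 = -10.591658

x=34.478 y=-10.592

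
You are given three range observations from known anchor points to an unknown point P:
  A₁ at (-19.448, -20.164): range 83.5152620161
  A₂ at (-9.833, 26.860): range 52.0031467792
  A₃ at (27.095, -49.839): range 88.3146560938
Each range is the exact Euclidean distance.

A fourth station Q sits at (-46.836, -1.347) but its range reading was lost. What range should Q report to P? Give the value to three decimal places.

96.077

eq1: (x + 19.448)² + (y + 20.164)² = 83.5152620161²
eq2: (x + 9.833)² + (y − 26.860)² = 52.0031467792²
eq3: (x − 27.095)² + (y + 49.839)² = 88.3146560938²
eq2−eq3, eq2−eq1 (x²,y² cancel):
  73.856·x − 153.398·y = -2695.233749
  -19.230·x − 94.048·y = -4303.807604
det = 73.856·-94.048 − -153.398·-19.230 = -9895.852628
x = (-2695.233749·-94.048 − -153.398·-4303.807604) / -9895.852628 = 41.099454
y = (73.856·-4303.807604 − -2695.233749·-19.230) / -9895.852628 = 37.358212
|P − Q| = √((41.099454 − -46.836)² + (37.358212 − -1.347)²) = 96.076727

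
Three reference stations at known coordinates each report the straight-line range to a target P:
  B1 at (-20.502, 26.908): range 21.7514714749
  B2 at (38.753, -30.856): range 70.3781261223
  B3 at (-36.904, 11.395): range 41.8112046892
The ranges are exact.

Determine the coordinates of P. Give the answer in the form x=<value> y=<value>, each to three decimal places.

eq1: (x + 20.502)² + (y − 26.908)² = 21.7514714749²
eq2: (x − 38.753)² + (y + 30.856)² = 70.3781261223²
eq3: (x + 36.904)² + (y − 11.395)² = 41.8112046892²
eq2−eq1, eq2−eq3 (x²,y² cancel):
  -118.510·x + 115.528·y = 3170.438848
  -151.314·x + 84.502·y = 2242.767295
det = -118.510·84.502 − 115.528·-151.314 = 7466.671772
x = (3170.438848·84.502 − 115.528·2242.767295) / 7466.671772 = 1.179375
y = (-118.510·2242.767295 − 3170.438848·-151.314) / 7466.671772 = 28.652851

x=1.179 y=28.653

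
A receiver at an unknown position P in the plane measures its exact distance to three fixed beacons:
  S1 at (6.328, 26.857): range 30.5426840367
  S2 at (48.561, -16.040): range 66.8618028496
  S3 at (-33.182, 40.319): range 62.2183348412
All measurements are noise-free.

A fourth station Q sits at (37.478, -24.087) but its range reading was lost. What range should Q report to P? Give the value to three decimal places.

eq1: (x − 6.328)² + (y − 26.857)² = 30.5426840367²
eq2: (x − 48.561)² + (y + 16.040)² = 66.8618028496²
eq3: (x + 33.182)² + (y − 40.319)² = 62.2183348412²
eq2−eq1, eq2−eq3 (x²,y² cancel):
  -84.466·x + 85.794·y = 1683.534844
  -163.486·x + 112.718·y = 710.594054
det = -84.466·112.718 − 85.794·-163.486 = 4505.279296
x = (1683.534844·112.718 − 85.794·710.594054) / 4505.279296 = 28.588677
y = (-84.466·710.594054 − 1683.534844·-163.486) / 4505.279296 = 47.769145
|P − Q| = √((28.588677 − 37.478)² + (47.769145 − -24.087)²) = 72.403906

72.404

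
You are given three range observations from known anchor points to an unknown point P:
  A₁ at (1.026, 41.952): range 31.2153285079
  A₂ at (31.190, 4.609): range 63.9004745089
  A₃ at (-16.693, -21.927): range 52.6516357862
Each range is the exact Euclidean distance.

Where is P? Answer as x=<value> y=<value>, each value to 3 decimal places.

eq1: (x − 1.026)² + (y − 41.952)² = 31.2153285079²
eq2: (x − 31.190)² + (y − 4.609)² = 63.9004745089²
eq3: (x + 16.693)² + (y + 21.927)² = 52.6516357862²
eq3−eq2, eq3−eq1 (x²,y² cancel):
  95.766·x + 53.072·y = -1076.466489
  35.438·x + 127.758·y = 2799.371419
det = 95.766·127.758 − 53.072·35.438 = 10354.107092
x = (-1076.466489·127.758 − 53.072·2799.371419) / 10354.107092 = -27.631107
y = (95.766·2799.371419 − -1076.466489·35.438) / 10354.107092 = 29.575937

x=-27.631 y=29.576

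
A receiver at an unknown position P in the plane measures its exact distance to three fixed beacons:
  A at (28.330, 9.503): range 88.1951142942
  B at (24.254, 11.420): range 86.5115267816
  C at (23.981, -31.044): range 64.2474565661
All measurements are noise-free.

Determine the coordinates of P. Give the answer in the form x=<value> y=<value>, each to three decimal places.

eq1: (x − 28.330)² + (y − 9.503)² = 88.1951142942²
eq2: (x − 24.254)² + (y − 11.420)² = 86.5115267816²
eq3: (x − 23.981)² + (y + 31.044)² = 64.2474565661²
eq2−eq3, eq2−eq1 (x²,y² cancel):
  -0.546·x − 84.928·y = 4176.653972
  8.152·x − 3.834·y = -119.910926
det = -0.546·-3.834 − -84.928·8.152 = 694.426420
x = (4176.653972·-3.834 − -84.928·-119.910926) / 694.426420 = -37.724784
y = (-0.546·-119.910926 − 4176.653972·8.152) / 694.426420 = -48.936231

x=-37.725 y=-48.936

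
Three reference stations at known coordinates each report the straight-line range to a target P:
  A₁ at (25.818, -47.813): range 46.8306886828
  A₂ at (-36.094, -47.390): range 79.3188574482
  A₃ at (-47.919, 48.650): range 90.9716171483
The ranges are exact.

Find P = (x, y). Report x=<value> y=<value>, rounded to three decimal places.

x=28.278 y=-1.047

eq1: (x − 25.818)² + (y + 47.813)² = 46.8306886828²
eq2: (x + 36.094)² + (y + 47.390)² = 79.3188574482²
eq3: (x + 47.919)² + (y − 48.650)² = 90.9716171483²
eq1−eq2, eq1−eq3 (x²,y² cancel):
  -123.824·x + 0.846·y = -3502.430901
  -147.474·x + 192.926·y = -4372.320756
det = -123.824·192.926 − 0.846·-147.474 = -23764.106020
x = (-3502.430901·192.926 − 0.846·-4372.320756) / -23764.106020 = 28.278404
y = (-123.824·-4372.320756 − -3502.430901·-147.474) / -23764.106020 = -1.046989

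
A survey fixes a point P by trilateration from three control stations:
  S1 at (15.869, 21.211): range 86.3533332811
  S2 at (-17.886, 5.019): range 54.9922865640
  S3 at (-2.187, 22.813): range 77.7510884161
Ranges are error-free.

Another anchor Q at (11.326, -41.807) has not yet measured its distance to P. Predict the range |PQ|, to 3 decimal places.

eq1: (x − 15.869)² + (y − 21.211)² = 86.3533332811²
eq2: (x + 17.886)² + (y − 5.019)² = 54.9922865640²
eq3: (x + 2.187)² + (y − 22.813)² = 77.7510884161²
eq3−eq2, eq3−eq1 (x²,y² cancel):
  -31.398·x − 35.588·y = 2840.963587
  36.112·x − 3.204·y = -1235.150675
det = -31.398·-3.204 − -35.588·36.112 = 1385.753048
x = (2840.963587·-3.204 − -35.588·-1235.150675) / 1385.753048 = -38.288921
y = (-31.398·-1235.150675 − 2840.963587·36.112) / 1385.753048 = -46.048332
|P − Q| = √((-38.288921 − 11.326)² + (-46.048332 − -41.807)²) = 49.795877

49.796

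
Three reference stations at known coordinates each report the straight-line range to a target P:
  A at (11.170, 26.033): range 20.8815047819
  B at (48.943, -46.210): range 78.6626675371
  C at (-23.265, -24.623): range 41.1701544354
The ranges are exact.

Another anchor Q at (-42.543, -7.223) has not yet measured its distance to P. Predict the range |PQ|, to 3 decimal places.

42.869

eq1: (x − 11.170)² + (y − 26.033)² = 20.8815047819²
eq2: (x − 48.943)² + (y + 46.210)² = 78.6626675371²
eq3: (x + 23.265)² + (y + 24.623)² = 41.1701544354²
eq3−eq2, eq3−eq1 (x²,y² cancel):
  144.416·x − 43.174·y = -1109.604653
  68.870·x + 101.312·y = 913.878009
det = 144.416·101.312 − -43.174·68.870 = 17604.467172
x = (-1109.604653·101.312 − -43.174·913.878009) / 17604.467172 = -4.144431
y = (144.416·913.878009 − -1109.604653·68.870) / 17604.467172 = 11.837739
|P − Q| = √((-4.144431 − -42.543)² + (11.837739 − -7.223)²) = 42.869125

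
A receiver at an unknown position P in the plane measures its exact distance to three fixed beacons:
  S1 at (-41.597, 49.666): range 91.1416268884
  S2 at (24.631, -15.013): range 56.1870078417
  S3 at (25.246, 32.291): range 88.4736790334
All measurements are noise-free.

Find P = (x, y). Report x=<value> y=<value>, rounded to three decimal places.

eq1: (x + 41.597)² + (y − 49.666)² = 91.1416268884²
eq2: (x − 24.631)² + (y + 15.013)² = 56.1870078417²
eq3: (x − 25.246)² + (y − 32.291)² = 88.4736790334²
eq3−eq2, eq3−eq1 (x²,y² cancel):
  -1.230·x − 94.608·y = 3822.619165
  -133.686·x + 34.750·y = 2037.748498
det = -1.230·34.750 − -94.608·-133.686 = -12690.507588
x = (3822.619165·34.750 − -94.608·2037.748498) / -12690.507588 = -25.658810
y = (-1.230·2037.748498 − 3822.619165·-133.686) / -12690.507588 = -40.071229

x=-25.659 y=-40.071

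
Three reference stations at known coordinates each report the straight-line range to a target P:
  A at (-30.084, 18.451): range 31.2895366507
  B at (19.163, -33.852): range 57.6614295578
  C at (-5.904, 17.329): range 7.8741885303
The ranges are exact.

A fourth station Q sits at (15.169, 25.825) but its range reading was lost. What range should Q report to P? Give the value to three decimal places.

eq1: (x + 30.084)² + (y − 18.451)² = 31.2895366507²
eq2: (x − 19.163)² + (y + 33.852)² = 57.6614295578²
eq3: (x + 5.904)² + (y − 17.329)² = 7.8741885303²
eq3−eq1, eq3−eq2 (x²,y² cancel):
  -48.360·x + 2.244·y = -6.697259
  50.134·x − 102.362·y = -2084.810598
det = -48.360·-102.362 − 2.244·50.134 = 4837.725624
x = (-6.697259·-102.362 − 2.244·-2084.810598) / 4837.725624 = 1.108757
y = (-48.360·-2084.810598 − -6.697259·50.134) / 4837.725624 = 20.910074
|P − Q| = √((1.108757 − 15.169)² + (20.910074 − 25.825)²) = 14.894527

14.895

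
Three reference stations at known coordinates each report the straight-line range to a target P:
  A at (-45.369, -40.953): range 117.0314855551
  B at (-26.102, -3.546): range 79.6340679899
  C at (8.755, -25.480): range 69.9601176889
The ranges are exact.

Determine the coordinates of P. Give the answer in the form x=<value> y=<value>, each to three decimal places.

x=43.422 y=35.287

eq1: (x + 45.369)² + (y + 40.953)² = 117.0314855551²
eq2: (x + 26.102)² + (y + 3.546)² = 79.6340679899²
eq3: (x − 8.755)² + (y + 25.480)² = 69.9601176889²
eq3−eq1, eq3−eq2 (x²,y² cancel):
  -108.248·x − 30.946·y = -5792.336599
  -69.714·x + 43.868·y = -1479.158623
det = -108.248·43.868 − -30.946·-69.714 = -6905.992708
x = (-5792.336599·43.868 − -30.946·-1479.158623) / -6905.992708 = 43.422036
y = (-108.248·-1479.158623 − -5792.336599·-69.714) / -6905.992708 = 35.286888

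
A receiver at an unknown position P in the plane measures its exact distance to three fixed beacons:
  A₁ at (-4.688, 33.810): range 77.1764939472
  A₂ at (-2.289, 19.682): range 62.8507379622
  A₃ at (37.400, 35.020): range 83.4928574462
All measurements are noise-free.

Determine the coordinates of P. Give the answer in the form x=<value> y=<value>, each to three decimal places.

eq1: (x + 4.688)² + (y − 33.810)² = 77.1764939472²
eq2: (x + 2.289)² + (y − 19.682)² = 62.8507379622²
eq3: (x − 37.400)² + (y − 35.020)² = 83.4928574462²
eq2−eq3, eq2−eq1 (x²,y² cancel):
  79.378·x + 30.676·y = -788.302227
  -4.798·x + 28.256·y = -1233.523157
det = 79.378·28.256 − 30.676·-4.798 = 2390.088216
x = (-788.302227·28.256 − 30.676·-1233.523157) / 2390.088216 = 6.512433
y = (79.378·-1233.523157 − -788.302227·-4.798) / 2390.088216 = -42.549423

x=6.512 y=-42.549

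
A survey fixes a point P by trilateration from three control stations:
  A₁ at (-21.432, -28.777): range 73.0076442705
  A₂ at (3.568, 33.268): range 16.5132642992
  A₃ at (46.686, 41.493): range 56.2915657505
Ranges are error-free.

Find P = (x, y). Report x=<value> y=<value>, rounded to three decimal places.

x=-9.578 y=43.262

eq1: (x + 21.432)² + (y + 28.777)² = 73.0076442705²
eq2: (x − 3.568)² + (y − 33.268)² = 16.5132642992²
eq3: (x − 46.686)² + (y − 41.493)² = 56.2915657505²
eq1−eq2, eq1−eq3 (x²,y² cancel):
  50.000·x + 124.090·y = 4889.472319
  136.236·x + 140.540·y = 4775.181039
det = 50.000·140.540 − 124.090·136.236 = -9878.525240
x = (4889.472319·140.540 − 124.090·4775.181039) / -9878.525240 = -9.577768
y = (50.000·4775.181039 − 4889.472319·136.236) / -9878.525240 = 43.261832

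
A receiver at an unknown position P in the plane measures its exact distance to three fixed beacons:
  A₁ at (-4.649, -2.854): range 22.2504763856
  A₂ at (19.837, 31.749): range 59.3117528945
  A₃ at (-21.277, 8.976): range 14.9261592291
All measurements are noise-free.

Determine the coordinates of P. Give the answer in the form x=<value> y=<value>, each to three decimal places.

eq1: (x + 4.649)² + (y + 2.854)² = 22.2504763856²
eq2: (x − 19.837)² + (y − 31.749)² = 59.3117528945²
eq3: (x + 21.277)² + (y − 8.976)² = 14.9261592291²
eq1−eq2, eq1−eq3 (x²,y² cancel):
  48.972·x + 69.206·y = -1651.053279
  -33.256·x + 23.660·y = 775.814258
det = 48.972·23.660 − 69.206·-33.256 = 3460.192256
x = (-1651.053279·23.660 − 69.206·775.814258) / 3460.192256 = -26.806291
y = (48.972·775.814258 − -1651.053279·-33.256) / 3460.192256 = -4.888241

x=-26.806 y=-4.888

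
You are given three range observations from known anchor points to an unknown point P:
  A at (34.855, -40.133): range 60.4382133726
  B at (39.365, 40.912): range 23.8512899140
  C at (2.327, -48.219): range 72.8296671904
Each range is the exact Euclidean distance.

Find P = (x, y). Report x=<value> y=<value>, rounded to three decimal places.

x=28.042 y=19.920

eq1: (x − 34.855)² + (y + 40.133)² = 60.4382133726²
eq2: (x − 39.365)² + (y − 40.912)² = 23.8512899140²
eq3: (x − 2.327)² + (y + 48.219)² = 72.8296671904²
eq2−eq3, eq2−eq1 (x²,y² cancel):
  -74.076·x − 178.262·y = -5628.184472
  -9.020·x − 162.090·y = -3481.759860
det = -74.076·-162.090 − -178.262·-9.020 = 10399.055600
x = (-5628.184472·-162.090 − -178.262·-3481.759860) / 10399.055600 = 28.041676
y = (-74.076·-3481.759860 − -5628.184472·-9.020) / 10399.055600 = 19.919945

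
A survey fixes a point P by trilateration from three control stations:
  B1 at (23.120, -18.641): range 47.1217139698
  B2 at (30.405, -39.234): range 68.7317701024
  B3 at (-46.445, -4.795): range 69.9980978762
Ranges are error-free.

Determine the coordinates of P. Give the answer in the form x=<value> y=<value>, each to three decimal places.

eq1: (x − 23.120)² + (y + 18.641)² = 47.1217139698²
eq2: (x − 30.405)² + (y + 39.234)² = 68.7317701024²
eq3: (x + 46.445)² + (y + 4.795)² = 69.9980978762²
eq3−eq1, eq3−eq2 (x²,y² cancel):
  139.130·x − 27.692·y = 1381.169010
  153.700·x − 68.878·y = 459.318216
det = 139.130·-68.878 − -27.692·153.700 = -5326.735740
x = (1381.169010·-68.878 − -27.692·459.318216) / -5326.735740 = 15.471524
y = (139.130·459.318216 − 1381.169010·153.700) / -5326.735740 = 27.855847

x=15.472 y=27.856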